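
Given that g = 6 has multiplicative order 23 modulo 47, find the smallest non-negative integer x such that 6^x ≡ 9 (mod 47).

18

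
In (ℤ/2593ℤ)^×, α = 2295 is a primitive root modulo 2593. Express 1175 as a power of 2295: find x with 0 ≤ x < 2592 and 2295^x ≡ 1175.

Baby-step giant-step with m = ceil(sqrt(2592)) = 51.
Baby table (2295^j mod 2593 for j=0..50):
  0:1  1:2295  2:642  3:566  4:2470  5:352  6:1417  7:393
  8:2164  9:785  10:2033  11:928  12:907  13:1979  14:1462  15:2541
  16:2531  17:325  18:1684  19:1210  20:2440  21:1513  22:308  23:1564
  24:668  25:597  26:1011  27:2103  28:812  29:1766  30:111  31:631
  32:1251  33:594  34:1905  35:177  36:1707  37:2135  38:1648  39:1566
  40:72  41:1881  42:2143  43:1857  44:1516  45:2007  46:897  47:2366
  48:228  49:2067  50:1168
Giant step factor: 2295^(-51) ≡ 1710 (mod 2593).
Scan 1175·1710^i mod 2593 for i = 0, 1, …:
  i=0: 1175   i=1: 2268   i=2: 1745   i=3: 2000
  i=4: 2426   i=5: 2253   i=6: 2025   i=7: 1095
  i=8: 304   i=9: 1240     …   i=25: 1023
  i=26: 1648
Match at i=26, j=38: x = 26·51 + 38 = 1364.

1364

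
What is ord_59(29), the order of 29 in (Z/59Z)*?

29

The order of 29 must divide p − 1 = 58 = 2 · 29.
Divisors: 1, 2, 29, 58.
Check each in increasing order: 29^1 ≡ 29;  29^2 ≡ 15;  29^29 ≡ 1.
Smallest exponent giving 1 is 29.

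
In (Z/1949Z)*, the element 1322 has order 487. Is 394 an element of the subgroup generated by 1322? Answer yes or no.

394 ∈ ⟨1322⟩ iff 394^487 ≡ 1 (mod 1949), since |⟨1322⟩| = 487.
394^487 mod 1949 = 1948.
Since 1948 ≠ 1, 394 does not lie in the subgroup.

no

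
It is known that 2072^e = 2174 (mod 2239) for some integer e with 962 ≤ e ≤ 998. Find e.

993

Compute 2072^962 mod 2239 = 2091, then multiply by 2072 repeatedly:
  2072^962=2091  2072^963=87  2072^964=1144  2072^965=1506  2072^966=1505
  2072^967=1672  2072^968=651  2072^969=994  2072^970=1927  2072^971=607
  2072^972=1625  2072^973=1783  2072^974=26  2072^975=136  2072^976=1917
  2072^977=38  2072^978=371  2072^979=735  2072^980=400  2072^981=370
  2072^982=902  2072^983=1618  2072^984=713  2072^985=1835  2072^986=298
  2072^987=1731  2072^988=1993  2072^989=780  2072^990=1841  2072^991=1535
  2072^992=1140  2072^993=2174
Found 2174 at exponent 993.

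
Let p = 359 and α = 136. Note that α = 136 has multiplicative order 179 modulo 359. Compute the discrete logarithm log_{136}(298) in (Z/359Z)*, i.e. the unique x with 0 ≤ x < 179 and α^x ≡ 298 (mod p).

Baby-step giant-step with m = ceil(sqrt(179)) = 14.
Baby table (136^j mod 359 for j=0..13):
  0:1  1:136  2:187  3:302  4:146  5:111  6:18  7:294
  8:135  9:51  10:115  11:203  12:324  13:266
Giant step factor: 136^(-14) ≡ 173 (mod 359).
Scan 298·173^i mod 359 for i = 0, 1, …:
  i=0: 298   i=1: 217   i=2: 205   i=3: 283
  i=4: 135
Match at i=4, j=8: x = 4·14 + 8 = 64.

64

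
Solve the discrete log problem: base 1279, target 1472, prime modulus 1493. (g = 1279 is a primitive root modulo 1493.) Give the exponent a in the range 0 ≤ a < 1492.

1009

Baby-step giant-step with m = ceil(sqrt(1492)) = 39.
Baby table (1279^j mod 1493 for j=0..38):
  0:1  1:1279  2:1006  3:1201  4:1275  5:369  6:163  7:950
  8:1241  9:180  10:298  11:427  12:1188  13:1071  14:728  15:973
  16:798  17:923  18:1047  19:1385  20:717  21:341  22:183  23:1149
  24:459  25:312  26:417  27:342  28:1462  29:662  30:167  31:94
  32:786  33:505  34:919  35:410  36:347  37:392  38:1213
Giant step factor: 1279^(-39) ≡ 321 (mod 1493).
Scan 1472·321^i mod 1493 for i = 0, 1, …:
  i=0: 1472   i=1: 724   i=2: 989   i=3: 953
  i=4: 1341   i=5: 477   i=6: 831   i=7: 997
  i=8: 535   i=9: 40     …   i=24: 161
  i=25: 919
Match at i=25, j=34: a = 25·39 + 34 = 1009.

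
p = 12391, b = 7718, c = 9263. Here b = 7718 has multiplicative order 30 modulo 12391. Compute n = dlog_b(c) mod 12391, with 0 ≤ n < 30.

Successive powers of 7718 modulo 12391:
  7718^0=1  7718^1=7718  7718^2=3987  7718^3=4813  7718^4=10907  7718^5=8163
  7718^6=6190  7718^7=7115  7718^8=9049  7718^9=4506  7718^10=8162  7718^11=10863
  7718^12=3128  7718^13=4236  7718^14=5990  7718^15=12390  7718^16=4673  7718^17=8404
  7718^18=7578  7718^19=1484  7718^20=4228  7718^21=6201  7718^22=5276  7718^23=3342
  7718^24=7885  7718^25=4229  7718^26=1528  7718^27=9263
So 7718^27 ≡ 9263 (mod 12391), giving n = 27.

27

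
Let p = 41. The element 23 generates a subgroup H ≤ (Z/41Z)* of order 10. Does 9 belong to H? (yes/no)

⟨23⟩ has order 10; its elements mod 41 are {1, 4, 10, 16, 18, 23, 25, 31, 37, 40}.
9 is not in this set.

no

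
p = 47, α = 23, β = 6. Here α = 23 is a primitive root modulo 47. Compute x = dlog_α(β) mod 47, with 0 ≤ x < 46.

Successive powers of 23 modulo 47:
  23^0=1  23^1=23  23^2=12  23^3=41  23^4=3  23^5=22
  23^6=36  23^7=29  23^8=9  23^9=19  23^10=14  23^11=40
  23^12=27  23^13=10  23^14=42  23^15=26  23^16=34  23^17=30
  23^18=32  23^19=31  23^20=8  23^21=43  23^22=2  23^23=46
  23^24=24  23^25=35  23^26=6
So 23^26 ≡ 6 (mod 47), giving x = 26.

26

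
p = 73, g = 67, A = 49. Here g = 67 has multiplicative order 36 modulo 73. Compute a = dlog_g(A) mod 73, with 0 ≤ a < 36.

33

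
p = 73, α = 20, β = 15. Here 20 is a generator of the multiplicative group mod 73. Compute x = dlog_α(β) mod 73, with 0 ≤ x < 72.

Baby-step giant-step with m = ceil(sqrt(72)) = 9.
Baby table (20^j mod 73 for j=0..8):
  0:1  1:20  2:35  3:43  4:57  5:45  6:24  7:42
  8:37
Giant step factor: 20^(-9) ≡ 22 (mod 73).
Scan 15·22^i mod 73 for i = 0, 1, …:
  i=0: 15   i=1: 38   i=2: 33   i=3: 69
  i=4: 58   i=5: 35
Match at i=5, j=2: x = 5·9 + 2 = 47.

47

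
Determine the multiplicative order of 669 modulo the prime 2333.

The order of 669 must divide p − 1 = 2332 = 2^2 · 11 · 53.
Divisors: 1, 2, 4, 11, 22, 44, 53, 106, 212, 583, 1166, 2332.
Check each in increasing order: 669^1 ≡ 669;  669^2 ≡ 1958;  669^4 ≡ 645;  669^11 ≡ 1289;  669^22 ≡ 425;  669^44 ≡ 984;  669^53 ≡ 1265;  669^106 ≡ 2120;  669^212 ≡ 1042;  669^583 ≡ 2332;  669^1166 ≡ 1.
Smallest exponent giving 1 is 1166.

1166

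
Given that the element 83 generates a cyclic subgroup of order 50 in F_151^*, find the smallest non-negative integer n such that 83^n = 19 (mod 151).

30

Successive powers of 83 modulo 151:
  83^0=1  83^1=83  83^2=94  83^3=101  83^4=78  83^5=132
  83^6=84  83^7=26  83^8=44  83^9=28  83^10=59  83^11=65
  83^12=110  83^13=70  83^14=72  83^15=87  83^16=124  83^17=24
  83^18=29  83^19=142  83^20=8  83^21=60  83^22=148  83^23=53
  83^24=20  83^25=150  83^26=68  83^27=57  83^28=50  83^29=73
  83^30=19
So 83^30 ≡ 19 (mod 151), giving n = 30.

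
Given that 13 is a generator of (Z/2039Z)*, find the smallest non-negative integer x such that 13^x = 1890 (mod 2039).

Baby-step giant-step with m = ceil(sqrt(2038)) = 46.
Baby table (13^j mod 2039 for j=0..45):
  0:1  1:13  2:169  3:158  4:15  5:195  6:496  7:331
  8:225  9:886  10:1323  11:887  12:1336  13:1056  14:1494  15:1071
  16:1689  17:1567  18:2020  19:1792  20:867  21:1076  22:1754  23:373
  24:771  25:1867  26:1842  27:1517  28:1370  29:1498  30:1123  31:326
  32:160  33:41  34:533  35:812  36:361  37:615  38:1878  39:1985
  40:1337  41:1069  42:1663  43:1229  44:1704  45:1762
Giant step factor: 13^(-46) ≡ 607 (mod 2039).
Scan 1890·607^i mod 2039 for i = 0, 1, …:
  i=0: 1890   i=1: 1312   i=2: 1174   i=3: 1007
  i=4: 1588   i=5: 1508   i=6: 1884   i=7: 1748
  i=8: 756   i=9: 117     …   i=38: 1040
  i=39: 1229
Match at i=39, j=43: x = 39·46 + 43 = 1837.

1837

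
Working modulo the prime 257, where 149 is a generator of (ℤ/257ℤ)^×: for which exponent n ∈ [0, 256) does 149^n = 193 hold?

Baby-step giant-step with m = ceil(sqrt(256)) = 16.
Baby table (149^j mod 257 for j=0..15):
  0:1  1:149  2:99  3:102  4:35  5:75  6:124  7:229
  8:197  9:55  10:228  11:48  12:213  13:126  14:13  15:138
Giant step factor: 149^(-16) ≡ 129 (mod 257).
Scan 193·129^i mod 257 for i = 0, 1, …:
  i=0: 193   i=1: 225   i=2: 241   i=3: 249
  i=4: 253   i=5: 255   i=6: 256   i=7: 128
  i=8: 64   i=9: 32     …   i=13: 2
  i=14: 1
Match at i=14, j=0: n = 14·16 + 0 = 224.

224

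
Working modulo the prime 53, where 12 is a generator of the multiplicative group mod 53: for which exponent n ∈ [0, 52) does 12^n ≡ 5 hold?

Baby-step giant-step with m = ceil(sqrt(52)) = 8.
Baby table (12^j mod 53 for j=0..7):
  0:1  1:12  2:38  3:32  4:13  5:50  6:17  7:45
Giant step factor: 12^(-8) ≡ 16 (mod 53).
Scan 5·16^i mod 53 for i = 0, 1, …:
  i=0: 5   i=1: 27   i=2: 8   i=3: 22
  i=4: 34   i=5: 14   i=6: 12
Match at i=6, j=1: n = 6·8 + 1 = 49.

49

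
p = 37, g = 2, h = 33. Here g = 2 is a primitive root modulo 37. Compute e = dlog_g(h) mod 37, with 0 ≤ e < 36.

20

Successive powers of 2 modulo 37:
  2^0=1  2^1=2  2^2=4  2^3=8  2^4=16  2^5=32
  2^6=27  2^7=17  2^8=34  2^9=31  2^10=25  2^11=13
  2^12=26  2^13=15  2^14=30  2^15=23  2^16=9  2^17=18
  2^18=36  2^19=35  2^20=33
So 2^20 ≡ 33 (mod 37), giving e = 20.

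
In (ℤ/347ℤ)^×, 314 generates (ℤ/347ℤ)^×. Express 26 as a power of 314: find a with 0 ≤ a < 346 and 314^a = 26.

267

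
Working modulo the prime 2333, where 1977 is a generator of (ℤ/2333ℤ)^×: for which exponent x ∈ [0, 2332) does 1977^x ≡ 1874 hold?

Baby-step giant-step with m = ceil(sqrt(2332)) = 49.
Baby table (1977^j mod 2333 for j=0..48):
  0:1  1:1977  2:754  3:2204  4:1597  5:720  6:310  7:1624
  8:440  9:2004  10:474  11:1565  12:447  13:1845  14:1086  15:662
  16:2294  17:2219  18:923  19:365  20:708  21:2249  22:1908  23:1988
  24:1504  25:1166  26:178  27:1956  28:1231  29:368  30:1973  31:2178
  32:1521  33:2113  34:1331  35:2096  36:384  37:943  38:244  39:1790
  40:2002  41:1186  42:57  43:705  44:984  45:1979  46:42  47:1379
  48:1339
Giant step factor: 1977^(-49) ≡ 909 (mod 2333).
Scan 1874·909^i mod 2333 for i = 0, 1, …:
  i=0: 1874   i=1: 376   i=2: 1166
Match at i=2, j=25: x = 2·49 + 25 = 123.

123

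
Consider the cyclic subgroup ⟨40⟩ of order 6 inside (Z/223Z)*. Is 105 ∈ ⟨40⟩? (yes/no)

no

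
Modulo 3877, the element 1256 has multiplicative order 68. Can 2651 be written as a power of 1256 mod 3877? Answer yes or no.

yes

2651 ∈ ⟨1256⟩ iff 2651^68 ≡ 1 (mod 3877), since |⟨1256⟩| = 68.
2651^68 mod 3877 = 1.
Since 1 = 1, 2651 lies in the subgroup.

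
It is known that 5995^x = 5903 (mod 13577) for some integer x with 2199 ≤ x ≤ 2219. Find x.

2203

Compute 5995^2199 mod 13577 = 7425, then multiply by 5995 repeatedly:
  5995^2199=7425  5995^2200=7469  5995^2201=13286  5995^2202=6888  5995^2203=5903
Found 5903 at exponent 2203.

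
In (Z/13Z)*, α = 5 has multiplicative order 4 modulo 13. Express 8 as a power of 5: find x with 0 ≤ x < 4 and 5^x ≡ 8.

Successive powers of 5 modulo 13:
  5^0=1  5^1=5  5^2=12  5^3=8
So 5^3 ≡ 8 (mod 13), giving x = 3.

3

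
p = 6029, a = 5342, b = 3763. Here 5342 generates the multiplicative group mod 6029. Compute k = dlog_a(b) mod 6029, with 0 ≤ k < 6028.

4053

Baby-step giant-step with m = ceil(sqrt(6028)) = 78.
Baby table (5342^j mod 6029 for j=0..77):
  0:1  1:5342  2:1707  3:2946  4:1842  5:636  6:3185  7:432
  8:4666  9:1886  10:553  11:5945  12:3447  13:1308  14:5754  15:2026
  16:837  17:3765  18:5915  19:5970  20:4359  21:1780  22:1027  23:5873
  24:4679  25:5013  26:4657  27:2040  28:3277  29:3547  30:4956  31:1613
  32:1205  33:4167  34:1046  35:4878  36:938  37:697  38:3481  39:2066
  40:3502  41:5726  42:3175  43:1273  44:5683  45:2571  46:220  47:5614
  48:1742  49:3017  50:1297  51:1253  52:1336  53:4605  54:1590  55:4948
  56:1080  57:5636  58:4715  59:4397  60:5819  61:5603  62:3270  63:2327
  64:5065  65:5107  66:369  67:5744  68:2867  69:1854  70:4450  71:5582
  72:5639  73:2654  74:3489  75:2599  76:5100  77:5178
Giant step factor: 5342^(-78) ≡ 4556 (mod 6029).
Scan 3763·4556^i mod 6029 for i = 0, 1, …:
  i=0: 3763   i=1: 3781   i=2: 1383   i=3: 643
  i=4: 5443   i=5: 1031   i=6: 645   i=7: 2497
  i=8: 5638   i=9: 3188     …   i=50: 780
  i=51: 2599
Match at i=51, j=75: k = 51·78 + 75 = 4053.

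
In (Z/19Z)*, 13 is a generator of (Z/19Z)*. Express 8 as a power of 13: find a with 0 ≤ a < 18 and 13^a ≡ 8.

15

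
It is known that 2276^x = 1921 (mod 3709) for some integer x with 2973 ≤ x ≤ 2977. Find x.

2974

Compute 2276^2973 mod 3709 = 2926, then multiply by 2276 repeatedly:
  2276^2973=2926  2276^2974=1921
Found 1921 at exponent 2974.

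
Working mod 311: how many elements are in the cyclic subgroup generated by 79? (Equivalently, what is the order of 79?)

The order of 79 must divide p − 1 = 310 = 2 · 5 · 31.
Divisors: 1, 2, 5, 10, 31, 62, 155, 310.
Check each in increasing order: 79^1 ≡ 79;  79^2 ≡ 21;  79^5 ≡ 7;  79^10 ≡ 49;  79^31 ≡ 36;  79^62 ≡ 52;  79^155 ≡ 1.
Smallest exponent giving 1 is 155.

155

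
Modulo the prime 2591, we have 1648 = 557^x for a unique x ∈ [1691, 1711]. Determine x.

1705

Compute 557^1691 mod 2591 = 1761, then multiply by 557 repeatedly:
  557^1691=1761  557^1692=1479  557^1693=2456  557^1694=2535  557^1695=2491
  557^1696=1302  557^1697=2325  557^1698=2116  557^1699=2298  557^1700=32
  557^1701=2278  557^1702=1847  557^1703=152  557^1704=1752  557^1705=1648
Found 1648 at exponent 1705.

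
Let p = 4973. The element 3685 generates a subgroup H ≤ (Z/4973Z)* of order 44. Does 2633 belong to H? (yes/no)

2633 ∈ ⟨3685⟩ iff 2633^44 ≡ 1 (mod 4973), since |⟨3685⟩| = 44.
2633^44 mod 4973 = 1418.
Since 1418 ≠ 1, 2633 does not lie in the subgroup.

no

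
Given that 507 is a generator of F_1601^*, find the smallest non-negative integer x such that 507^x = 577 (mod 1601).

120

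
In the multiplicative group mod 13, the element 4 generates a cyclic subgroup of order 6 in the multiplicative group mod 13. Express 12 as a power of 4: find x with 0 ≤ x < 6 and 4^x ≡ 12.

3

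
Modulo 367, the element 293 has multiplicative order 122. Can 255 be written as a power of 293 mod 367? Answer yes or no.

no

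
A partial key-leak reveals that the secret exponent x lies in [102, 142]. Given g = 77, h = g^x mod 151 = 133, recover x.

137

Compute 77^102 mod 151 = 72, then multiply by 77 repeatedly:
  77^102=72  77^103=108  77^104=11  77^105=92  77^106=138
  77^107=56  77^108=84  77^109=126  77^110=38  77^111=57
  77^112=10  77^113=15  77^114=98  77^115=147  77^116=145
  77^117=142  77^118=62  77^119=93  77^120=64  77^121=96
  77^122=144  77^123=65  77^124=22  77^125=33  77^126=125
  77^127=112  77^128=17  77^129=101  77^130=76  77^131=114
  77^132=20  77^133=30  77^134=45  77^135=143  77^136=139
  77^137=133
Found 133 at exponent 137.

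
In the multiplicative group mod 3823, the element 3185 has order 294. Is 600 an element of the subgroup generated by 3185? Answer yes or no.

yes

600 ∈ ⟨3185⟩ iff 600^294 ≡ 1 (mod 3823), since |⟨3185⟩| = 294.
600^294 mod 3823 = 1.
Since 1 = 1, 600 lies in the subgroup.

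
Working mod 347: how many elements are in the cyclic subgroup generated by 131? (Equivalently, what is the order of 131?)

The order of 131 must divide p − 1 = 346 = 2 · 173.
Divisors: 1, 2, 173, 346.
Check each in increasing order: 131^1 ≡ 131;  131^2 ≡ 158;  131^173 ≡ 1.
Smallest exponent giving 1 is 173.

173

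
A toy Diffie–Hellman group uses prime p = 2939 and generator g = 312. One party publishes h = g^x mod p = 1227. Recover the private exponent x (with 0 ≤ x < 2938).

Successive powers of 312 modulo 2939:
  312^0=1  312^1=312  312^2=357  312^3=2641  312^4=1072  312^5=2357
  312^6=634  312^7=895  312^8=35  312^9=2103  312^10=739  312^11=1326
  312^12=2252  312^13=203  312^14=1617  312^15=1935  312^16=1225  312^17=130
  312^18=2353  312^19=2325  312^20=2406  312^21=1227
So 312^21 ≡ 1227 (mod 2939), giving x = 21.

21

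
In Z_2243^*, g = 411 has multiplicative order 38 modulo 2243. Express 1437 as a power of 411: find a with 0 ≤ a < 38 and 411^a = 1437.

7

Successive powers of 411 modulo 2243:
  411^0=1  411^1=411  411^2=696  411^3=1195  411^4=2171  411^5=1810
  411^6=1477  411^7=1437
So 411^7 ≡ 1437 (mod 2243), giving a = 7.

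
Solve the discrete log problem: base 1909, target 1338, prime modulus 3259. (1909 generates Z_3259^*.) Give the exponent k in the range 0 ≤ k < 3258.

2004

Baby-step giant-step with m = ceil(sqrt(3258)) = 58.
Baby table (1909^j mod 3259 for j=0..57):
  0:1  1:1909  2:719  3:532  4:2039  5:1205  6:2750  7:2760
  8:2296  9:2968  10:1770  11:2606  12:1620  13:3048  14:1317  15:1464
  16:1813  17:3218  18:3206  19:3111  20:1001  21:1135  22:2739  23:1315
  24:905  25:375  26:2154  27:2387  28:701  29:2019  30:2133  31:1406
  32:1897  33:624  34:1681  35:2173  36:2809  37:1326  38:2350  39:1766
  40:1488  41:2003  42:920  43:2938  44:3162  45:590  46:1955  47:540
  48:1016  49:439  50:488  51:2777  52:2159  53:2155  54:1037  55:1420
  56:2551  57:913
Giant step factor: 1909^(-58) ≡ 1544 (mod 3259).
Scan 1338·1544^i mod 3259 for i = 0, 1, …:
  i=0: 1338   i=1: 2925   i=2: 2485   i=3: 997
  i=4: 1120   i=5: 2010   i=6: 872   i=7: 401
  i=8: 3193   i=9: 2384     …   i=33: 2646
  i=34: 1897
Match at i=34, j=32: k = 34·58 + 32 = 2004.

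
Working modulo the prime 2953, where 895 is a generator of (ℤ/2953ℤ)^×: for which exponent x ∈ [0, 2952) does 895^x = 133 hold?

Baby-step giant-step with m = ceil(sqrt(2952)) = 55.
Baby table (895^j mod 2953 for j=0..54):
  0:1  1:895  2:762  3:2800  4:1856  5:1534  6:2738  7:2473
  8:1538  9:412  10:2568  11:926  12:1930  13:2798  14:66  15:10
  16:91  17:1714  18:1423  19:842  20:575  21:803  22:1106  23:615
  24:1167  25:2056  26:401  27:1582  28:1403  29:660  30:100  31:910
  32:2375  33:2418  34:2514  35:2797  36:2124  37:2201  38:244  39:2811
  40:2842  41:1057  42:1055  43:2218  44:694  45:1000  46:241  47:126
  48:556  49:1516  50:1393  51:569  52:1339  53:2440  54:1533
Giant step factor: 895^(-55) ≡ 2812 (mod 2953).
Scan 133·2812^i mod 2953 for i = 0, 1, …:
  i=0: 133   i=1: 1918   i=2: 1238   i=3: 2622
  i=4: 2376   i=5: 1626   i=6: 1068   i=7: 15
  i=8: 838   i=9: 2915     …   i=21: 2022
  i=22: 1339
Match at i=22, j=52: x = 22·55 + 52 = 1262.

1262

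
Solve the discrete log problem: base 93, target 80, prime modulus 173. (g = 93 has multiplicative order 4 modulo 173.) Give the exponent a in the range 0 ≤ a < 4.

Successive powers of 93 modulo 173:
  93^0=1  93^1=93  93^2=172  93^3=80
So 93^3 ≡ 80 (mod 173), giving a = 3.

3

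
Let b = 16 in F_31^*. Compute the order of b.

The order of 16 must divide p − 1 = 30 = 2 · 3 · 5.
Divisors: 1, 2, 3, 5, 6, 10, 15, 30.
Check each in increasing order: 16^1 ≡ 16;  16^2 ≡ 8;  16^3 ≡ 4;  16^5 ≡ 1.
Smallest exponent giving 1 is 5.

5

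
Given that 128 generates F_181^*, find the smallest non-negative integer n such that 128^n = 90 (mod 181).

Baby-step giant-step with m = ceil(sqrt(180)) = 14.
Baby table (128^j mod 181 for j=0..13):
  0:1  1:128  2:94  3:86  4:148  5:120  6:156  7:58
  8:3  9:22  10:101  11:77  12:82  13:179
Giant step factor: 128^(-14) ≡ 111 (mod 181).
Scan 90·111^i mod 181 for i = 0, 1, …:
  i=0: 90   i=1: 35   i=2: 84   i=3: 93
  i=4: 6   i=5: 123   i=6: 78   i=7: 151
  i=8: 109   i=9: 153   i=10: 150   i=11: 179
Match at i=11, j=13: n = 11·14 + 13 = 167.

167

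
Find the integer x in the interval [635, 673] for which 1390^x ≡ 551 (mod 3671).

Compute 1390^635 mod 3671 = 884, then multiply by 1390 repeatedly:
  1390^635=884  1390^636=2646  1390^637=3269  1390^638=2883  1390^639=2309
  1390^640=1056  1390^641=3111  1390^642=3523  1390^643=3527  1390^644=1745
  1390^645=2690  1390^646=2022  1390^647=2265  1390^648=2303  1390^649=58
  1390^650=3529  1390^651=854  1390^652=1327  1390^653=1688  1390^654=551
Found 551 at exponent 654.

654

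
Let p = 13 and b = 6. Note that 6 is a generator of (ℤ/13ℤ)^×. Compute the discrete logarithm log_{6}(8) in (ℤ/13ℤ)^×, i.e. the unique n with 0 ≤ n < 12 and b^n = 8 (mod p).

3

Successive powers of 6 modulo 13:
  6^0=1  6^1=6  6^2=10  6^3=8
So 6^3 ≡ 8 (mod 13), giving n = 3.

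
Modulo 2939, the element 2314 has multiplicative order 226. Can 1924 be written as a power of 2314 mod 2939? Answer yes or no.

yes

1924 ∈ ⟨2314⟩ iff 1924^226 ≡ 1 (mod 2939), since |⟨2314⟩| = 226.
1924^226 mod 2939 = 1.
Since 1 = 1, 1924 lies in the subgroup.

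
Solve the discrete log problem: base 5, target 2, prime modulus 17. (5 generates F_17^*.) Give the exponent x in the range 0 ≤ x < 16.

6

Successive powers of 5 modulo 17:
  5^0=1  5^1=5  5^2=8  5^3=6  5^4=13  5^5=14
  5^6=2
So 5^6 ≡ 2 (mod 17), giving x = 6.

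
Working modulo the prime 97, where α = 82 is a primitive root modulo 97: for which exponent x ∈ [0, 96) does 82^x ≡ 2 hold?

Successive powers of 82 modulo 97:
  82^0=1  82^1=82  82^2=31  82^3=20  82^4=88  82^5=38
  82^6=12  82^7=14  82^8=81  82^9=46  82^10=86  82^11=68
  82^12=47  82^13=71  82^14=2
So 82^14 ≡ 2 (mod 97), giving x = 14.

14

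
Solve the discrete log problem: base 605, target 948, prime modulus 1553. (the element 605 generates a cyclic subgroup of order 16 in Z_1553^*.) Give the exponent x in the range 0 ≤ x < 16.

9

Successive powers of 605 modulo 1553:
  605^0=1  605^1=605  605^2=1070  605^3=1302  605^4=339  605^5=99
  605^6=881  605^7=326  605^8=1552  605^9=948
So 605^9 ≡ 948 (mod 1553), giving x = 9.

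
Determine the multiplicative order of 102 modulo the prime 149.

The order of 102 must divide p − 1 = 148 = 2^2 · 37.
Divisors: 1, 2, 4, 37, 74, 148.
Check each in increasing order: 102^1 ≡ 102;  102^2 ≡ 123;  102^4 ≡ 80;  102^37 ≡ 1.
Smallest exponent giving 1 is 37.

37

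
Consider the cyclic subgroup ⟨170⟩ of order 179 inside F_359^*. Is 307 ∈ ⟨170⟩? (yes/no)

yes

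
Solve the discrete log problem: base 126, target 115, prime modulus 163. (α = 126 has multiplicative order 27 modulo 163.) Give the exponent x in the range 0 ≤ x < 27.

13

Successive powers of 126 modulo 163:
  126^0=1  126^1=126  126^2=65  126^3=40  126^4=150  126^5=155
  126^6=133  126^7=132  126^8=6  126^9=104  126^10=64  126^11=77
  126^12=85  126^13=115
So 126^13 ≡ 115 (mod 163), giving x = 13.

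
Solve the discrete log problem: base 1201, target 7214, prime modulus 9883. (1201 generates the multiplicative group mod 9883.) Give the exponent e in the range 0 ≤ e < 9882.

Baby-step giant-step with m = ceil(sqrt(9882)) = 100.
Baby table (1201^j mod 9883 for j=0..99):
  0:1  1:1201  2:9366  3:1712  4:448  5:4366  6:5576  7:5985
  8:3044  9:9017  10:7532  11:2987  12:9741  13:7352  14:4233  15:3971
  16:5565  17:2657  18:8731  19:68  20:2604  21:4376  22:7703  23:815
  24:398  25:3614  26:1777  27:9332  28:410  29:8143  30:5456  31:227
  32:5786  33:1237  34:3187  35:2866  36:2782  37:728  38:4624  39:9061
  40:1078  41:5  42:6005  43:7298  44:8560  45:2240  46:2064  47:8114
  48:276  49:5337  50:5553  51:8011  52:5052  53:9173  54:7111  55:1399
  56:89  57:8059  58:3402  59:4123  60:340  61:3137  62:2114  63:8866
  64:4075  65:1990  66:8187  67:8885  68:7128  69:2050  70:1183  71:7514
  72:1135  73:9164  74:6185  75:6052  76:4447  77:4027  78:3640  79:3354
  80:5773  81:5390  82:25  83:376  84:6841  85:3268  86:1317  87:437
  88:1038  89:1380  90:6919  91:7999  92:523  93:5494  94:6333  95:5906
  96:6995  97:445  98:763  99:7127
Giant step factor: 1201^(-100) ≡ 5541 (mod 9883).
Scan 7214·5541^i mod 9883 for i = 0, 1, …:
  i=0: 7214   i=1: 5922   i=2: 2242   i=3: 9874
  i=4: 9429   i=5: 4551   i=6: 5558   i=7: 1450
  i=8: 9454   i=9: 4714     …   i=34: 609
  i=35: 4366
Match at i=35, j=5: e = 35·100 + 5 = 3505.

3505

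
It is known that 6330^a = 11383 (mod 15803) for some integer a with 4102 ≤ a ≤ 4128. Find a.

4102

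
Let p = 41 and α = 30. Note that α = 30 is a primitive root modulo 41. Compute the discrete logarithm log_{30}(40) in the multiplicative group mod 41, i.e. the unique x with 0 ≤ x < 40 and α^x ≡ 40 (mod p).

20

Successive powers of 30 modulo 41:
  30^0=1  30^1=30  30^2=39  30^3=22  30^4=4  30^5=38
  30^6=33  30^7=6  30^8=16  30^9=29  30^10=9  30^11=24
  30^12=23  30^13=34  30^14=36  30^15=14  30^16=10  30^17=13
  30^18=21  30^19=15  30^20=40
So 30^20 ≡ 40 (mod 41), giving x = 20.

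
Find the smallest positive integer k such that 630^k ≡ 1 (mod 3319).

1106

The order of 630 must divide p − 1 = 3318 = 2 · 3 · 7 · 79.
Divisors: 1, 2, 3, 6, 7, 14, 21, 42, 79, 158, 237, 474, 553, 1106, 1659, 3318.
Check each in increasing order: 630^1 ≡ 630;  630^2 ≡ 1939;  630^3 ≡ 178;  630^6 ≡ 1813;  630^7 ≡ 454;  630^14 ≡ 338;  630^21 ≡ 778;  630^42 ≡ 1226;  630^79 ≡ 696;  630^158 ≡ 3161;  630^237 ≡ 2878;  630^474 ≡ 1979;  630^553 ≡ 3318;  630^1106 ≡ 1.
Smallest exponent giving 1 is 1106.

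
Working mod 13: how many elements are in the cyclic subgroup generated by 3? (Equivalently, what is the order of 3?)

The order of 3 must divide p − 1 = 12 = 2^2 · 3.
Divisors: 1, 2, 3, 4, 6, 12.
Check each in increasing order: 3^1 ≡ 3;  3^2 ≡ 9;  3^3 ≡ 1.
Smallest exponent giving 1 is 3.

3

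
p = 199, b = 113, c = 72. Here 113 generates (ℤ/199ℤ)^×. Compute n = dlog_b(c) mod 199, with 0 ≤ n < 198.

118

Baby-step giant-step with m = ceil(sqrt(198)) = 15.
Baby table (113^j mod 199 for j=0..14):
  0:1  1:113  2:33  3:147  4:94  5:75  6:117  7:87
  8:80  9:85  10:53  11:19  12:157  13:30  14:7
Giant step factor: 113^(-15) ≡ 159 (mod 199).
Scan 72·159^i mod 199 for i = 0, 1, …:
  i=0: 72   i=1: 105   i=2: 178   i=3: 44
  i=4: 31   i=5: 153   i=6: 49   i=7: 30
Match at i=7, j=13: n = 7·15 + 13 = 118.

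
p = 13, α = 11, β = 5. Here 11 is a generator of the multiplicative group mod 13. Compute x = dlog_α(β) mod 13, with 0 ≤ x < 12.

3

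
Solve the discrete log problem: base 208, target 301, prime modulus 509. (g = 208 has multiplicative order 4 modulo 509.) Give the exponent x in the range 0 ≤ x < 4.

Successive powers of 208 modulo 509:
  208^0=1  208^1=208  208^2=508  208^3=301
So 208^3 ≡ 301 (mod 509), giving x = 3.

3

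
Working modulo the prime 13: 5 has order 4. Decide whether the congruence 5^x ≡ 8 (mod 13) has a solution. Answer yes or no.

yes

8 ∈ ⟨5⟩ iff 8^4 ≡ 1 (mod 13), since |⟨5⟩| = 4.
8^4 mod 13 = 1.
Since 1 = 1, 8 lies in the subgroup.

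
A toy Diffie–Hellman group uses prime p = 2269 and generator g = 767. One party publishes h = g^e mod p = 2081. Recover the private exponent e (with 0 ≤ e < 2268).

Baby-step giant-step with m = ceil(sqrt(2268)) = 48.
Baby table (767^j mod 2269 for j=0..47):
  0:1  1:767  2:618  3:2054  4:732  5:1001  6:845  7:1450
  8:340  9:2114  10:1372  11:1777  12:1559  13:2259  14:1406  15:627
  16:2150  17:1756  18:1335  19:626  20:1383  21:1138  22:1550  23:2163
  24:382  25:293  26:100  27:1823  28:537  29:1190  30:592  31:264
  32:547  33:2053  34:2234  35:383  36:1060  37:718  38:1608  39:1269
  40:2191  41:1437  42:1714  43:887  44:1898  45:1337  46:2160  47:350
Giant step factor: 767^(-48) ≡ 266 (mod 2269).
Scan 2081·266^i mod 2269 for i = 0, 1, …:
  i=0: 2081   i=1: 2179   i=2: 1019   i=3: 1043
  i=4: 620   i=5: 1552   i=6: 2143   i=7: 519
  i=8: 1914   i=9: 868     …   i=45: 1996
  i=46: 2259
Match at i=46, j=13: e = 46·48 + 13 = 2221.

2221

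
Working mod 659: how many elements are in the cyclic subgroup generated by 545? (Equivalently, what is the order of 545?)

329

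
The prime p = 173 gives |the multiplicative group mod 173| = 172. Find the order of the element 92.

86

The order of 92 must divide p − 1 = 172 = 2^2 · 43.
Divisors: 1, 2, 4, 43, 86, 172.
Check each in increasing order: 92^1 ≡ 92;  92^2 ≡ 160;  92^4 ≡ 169;  92^43 ≡ 172;  92^86 ≡ 1.
Smallest exponent giving 1 is 86.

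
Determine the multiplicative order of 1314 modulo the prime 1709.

The order of 1314 must divide p − 1 = 1708 = 2^2 · 7 · 61.
Divisors: 1, 2, 4, 7, 14, 28, 61, 122, 244, 427, 854, 1708.
Check each in increasing order: 1314^1 ≡ 1314;  1314^2 ≡ 506;  1314^4 ≡ 1395;  1314^7 ≡ 1282;  1314^14 ≡ 1175;  1314^28 ≡ 1462;  1314^61 ≡ 134;  1314^122 ≡ 866;  1314^244 ≡ 1414;  1314^427 ≡ 1708;  1314^854 ≡ 1.
Smallest exponent giving 1 is 854.

854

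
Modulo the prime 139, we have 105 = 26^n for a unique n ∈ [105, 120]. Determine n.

Compute 26^105 mod 139 = 76, then multiply by 26 repeatedly:
  26^105=76  26^106=30  26^107=85  26^108=125  26^109=53
  26^110=127  26^111=105
Found 105 at exponent 111.

111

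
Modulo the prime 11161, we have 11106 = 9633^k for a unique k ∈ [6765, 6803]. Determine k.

Compute 9633^6765 mod 11161 = 9846, then multiply by 9633 repeatedly:
  9633^6765=9846  9633^6766=340  9633^6767=5047  9633^6768=435  9633^6769=4980
  9633^6770=2362  9633^6771=7028  9633^6772=9259  9633^6773=4396  9633^6774=1834
  9633^6775=10220  9633^6776=9240  9633^6777=11106
Found 11106 at exponent 6777.

6777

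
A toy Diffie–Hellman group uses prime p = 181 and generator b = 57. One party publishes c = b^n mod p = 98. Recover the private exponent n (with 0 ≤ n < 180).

Baby-step giant-step with m = ceil(sqrt(180)) = 14.
Baby table (57^j mod 181 for j=0..13):
  0:1  1:57  2:172  3:30  4:81  5:92  6:176  7:77
  8:45  9:31  10:138  11:83  12:25  13:158
Giant step factor: 57^(-14) ≡ 37 (mod 181).
Scan 98·37^i mod 181 for i = 0, 1, …:
  i=0: 98   i=1: 6   i=2: 41   i=3: 69
  i=4: 19   i=5: 160   i=6: 128   i=7: 30
Match at i=7, j=3: n = 7·14 + 3 = 101.

101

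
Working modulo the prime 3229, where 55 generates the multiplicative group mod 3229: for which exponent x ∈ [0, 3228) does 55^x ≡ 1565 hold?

1824

Baby-step giant-step with m = ceil(sqrt(3228)) = 57.
Baby table (55^j mod 3229 for j=0..56):
  0:1  1:55  2:3025  3:1696  4:2868  5:2748  6:2606  7:1254
  8:1161  9:2504  10:2102  11:2595  12:649  13:176  14:3222  15:2844
  16:1428  17:1044  18:2527  19:138  20:1132  21:909  22:1560  23:1846
  24:1431  25:1209  26:1915  27:1997  28:49  29:2695  30:2920  31:2379
  32:1685  33:2263  34:1763  35:95  36:1996  37:3223  38:2899  39:1224
  40:2740  41:2166  42:2886  43:509  44:2163  45:2721  46:1121  47:304
  48:575  49:2564  50:2173  51:42  52:2310  53:1119  54:194  55:983
  56:2401
Giant step factor: 55^(-57) ≡ 29 (mod 3229).
Scan 1565·29^i mod 3229 for i = 0, 1, …:
  i=0: 1565   i=1: 179   i=2: 1962   i=3: 2005
  i=4: 23   i=5: 667   i=6: 3198   i=7: 2330
  i=8: 2990   i=9: 2756     …   i=31: 2895
  i=32: 1
Match at i=32, j=0: x = 32·57 + 0 = 1824.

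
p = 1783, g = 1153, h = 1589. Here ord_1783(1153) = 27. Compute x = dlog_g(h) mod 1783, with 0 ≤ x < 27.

18

Successive powers of 1153 modulo 1783:
  1153^0=1  1153^1=1153  1153^2=1074  1153^3=920  1153^4=1658  1153^5=298
  1153^6=1258  1153^7=895  1153^8=1361  1153^9=193  1153^10=1437  1153^11=454
  1153^12=1043  1153^13=837  1153^14=458  1153^15=306  1153^16=1567  1153^17=572
  1153^18=1589
So 1153^18 ≡ 1589 (mod 1783), giving x = 18.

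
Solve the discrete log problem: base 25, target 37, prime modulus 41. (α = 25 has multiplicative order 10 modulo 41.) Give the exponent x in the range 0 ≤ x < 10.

8

Successive powers of 25 modulo 41:
  25^0=1  25^1=25  25^2=10  25^3=4  25^4=18  25^5=40
  25^6=16  25^7=31  25^8=37
So 25^8 ≡ 37 (mod 41), giving x = 8.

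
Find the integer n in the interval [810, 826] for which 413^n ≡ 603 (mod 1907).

Compute 413^810 mod 1907 = 1089, then multiply by 413 repeatedly:
  413^810=1089  413^811=1612  413^812=213  413^813=247  413^814=940
  413^815=1099  413^816=21  413^817=1045  413^818=603
Found 603 at exponent 818.

818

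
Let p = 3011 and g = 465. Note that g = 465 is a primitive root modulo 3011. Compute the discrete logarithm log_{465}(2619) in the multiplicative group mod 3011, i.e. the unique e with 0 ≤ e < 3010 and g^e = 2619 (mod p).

2322

Baby-step giant-step with m = ceil(sqrt(3010)) = 55.
Baby table (465^j mod 3011 for j=0..54):
  0:1  1:465  2:2444  3:1313  4:2323  5:2257  6:1677  7:2967
  8:617  9:860  10:2448  11:162  12:55  13:1487  14:1936  15:2962
  16:1303  17:684  18:1905  19:591  20:814  21:2135  22:2156  23:2888
  24:14  25:488  26:1095  27:316  28:2412  29:1488  30:2401  31:2395
  32:2616  33:3007  34:1151  35:2268  36:770  37:2752  38:5  39:2325
  40:176  41:543  42:2582  43:2252  44:2363  45:2791  46:74  47:1289
  48:196  49:810  50:275  51:1413  52:647  53:2766  54:493
Giant step factor: 465^(-55) ≡ 1892 (mod 3011).
Scan 2619·1892^i mod 3011 for i = 0, 1, …:
  i=0: 2619   i=1: 2053   i=2: 86   i=3: 118
  i=4: 442   i=5: 2217   i=6: 241   i=7: 1311
  i=8: 2359   i=9: 926     …   i=41: 1418
  i=42: 55
Match at i=42, j=12: e = 42·55 + 12 = 2322.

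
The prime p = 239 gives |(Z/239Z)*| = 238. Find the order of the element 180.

119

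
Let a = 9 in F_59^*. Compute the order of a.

The order of 9 must divide p − 1 = 58 = 2 · 29.
Divisors: 1, 2, 29, 58.
Check each in increasing order: 9^1 ≡ 9;  9^2 ≡ 22;  9^29 ≡ 1.
Smallest exponent giving 1 is 29.

29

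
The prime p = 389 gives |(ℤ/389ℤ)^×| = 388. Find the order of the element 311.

194

The order of 311 must divide p − 1 = 388 = 2^2 · 97.
Divisors: 1, 2, 4, 97, 194, 388.
Check each in increasing order: 311^1 ≡ 311;  311^2 ≡ 249;  311^4 ≡ 150;  311^97 ≡ 388;  311^194 ≡ 1.
Smallest exponent giving 1 is 194.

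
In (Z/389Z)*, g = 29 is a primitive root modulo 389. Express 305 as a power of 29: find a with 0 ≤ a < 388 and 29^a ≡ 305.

149

Baby-step giant-step with m = ceil(sqrt(388)) = 20.
Baby table (29^j mod 389 for j=0..19):
  0:1  1:29  2:63  3:271  4:79  5:346  6:309  7:14
  8:17  9:104  10:293  11:328  12:176  13:47  14:196  15:238
  16:289  17:212  18:313  19:130
Giant step factor: 29^(-20) ≡ 94 (mod 389).
Scan 305·94^i mod 389 for i = 0, 1, …:
  i=0: 305   i=1: 273   i=2: 377   i=3: 39
  i=4: 165   i=5: 339   i=6: 357   i=7: 104
Match at i=7, j=9: a = 7·20 + 9 = 149.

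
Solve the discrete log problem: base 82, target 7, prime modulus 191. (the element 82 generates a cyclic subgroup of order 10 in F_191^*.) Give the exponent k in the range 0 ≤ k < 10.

Successive powers of 82 modulo 191:
  82^0=1  82^1=82  82^2=39  82^3=142  82^4=184  82^5=190
  82^6=109  82^7=152  82^8=49  82^9=7
So 82^9 ≡ 7 (mod 191), giving k = 9.

9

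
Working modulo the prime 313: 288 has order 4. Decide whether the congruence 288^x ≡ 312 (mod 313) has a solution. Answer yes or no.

⟨288⟩ has order 4; its elements mod 313 are {1, 25, 288, 312}.
312 is in this set.

yes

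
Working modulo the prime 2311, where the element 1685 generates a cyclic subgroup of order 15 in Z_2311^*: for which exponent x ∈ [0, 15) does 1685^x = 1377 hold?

14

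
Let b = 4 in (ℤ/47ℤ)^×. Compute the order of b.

23

The order of 4 must divide p − 1 = 46 = 2 · 23.
Divisors: 1, 2, 23, 46.
Check each in increasing order: 4^1 ≡ 4;  4^2 ≡ 16;  4^23 ≡ 1.
Smallest exponent giving 1 is 23.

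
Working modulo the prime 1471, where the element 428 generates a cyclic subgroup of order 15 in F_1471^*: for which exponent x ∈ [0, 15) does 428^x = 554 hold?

12

Successive powers of 428 modulo 1471:
  428^0=1  428^1=428  428^2=780  428^3=1394  428^4=877  428^5=251
  428^6=45  428^7=137  428^8=1267  428^9=948  428^10=1219  428^11=998
  428^12=554
So 428^12 ≡ 554 (mod 1471), giving x = 12.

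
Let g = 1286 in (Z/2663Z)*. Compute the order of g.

1331

The order of 1286 must divide p − 1 = 2662 = 2 · 11^3.
Divisors: 1, 2, 11, 22, 121, 242, 1331, 2662.
Check each in increasing order: 1286^1 ≡ 1286;  1286^2 ≡ 73;  1286^11 ≡ 731;  1286^22 ≡ 1761;  1286^121 ≡ 72;  1286^242 ≡ 2521;  1286^1331 ≡ 1.
Smallest exponent giving 1 is 1331.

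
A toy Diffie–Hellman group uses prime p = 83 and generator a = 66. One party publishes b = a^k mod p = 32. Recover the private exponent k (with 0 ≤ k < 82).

55

Baby-step giant-step with m = ceil(sqrt(82)) = 10.
Baby table (66^j mod 83 for j=0..9):
  0:1  1:66  2:40  3:67  4:23  5:24  6:7  7:47
  8:31  9:54
Giant step factor: 66^(-10) ≡ 33 (mod 83).
Scan 32·33^i mod 83 for i = 0, 1, …:
  i=0: 32   i=1: 60   i=2: 71   i=3: 19
  i=4: 46   i=5: 24
Match at i=5, j=5: k = 5·10 + 5 = 55.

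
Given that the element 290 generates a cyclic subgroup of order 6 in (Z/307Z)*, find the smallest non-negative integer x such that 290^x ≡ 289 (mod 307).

2

Successive powers of 290 modulo 307:
  290^0=1  290^1=290  290^2=289
So 290^2 ≡ 289 (mod 307), giving x = 2.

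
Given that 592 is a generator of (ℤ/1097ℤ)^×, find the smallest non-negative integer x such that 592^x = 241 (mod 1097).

Baby-step giant-step with m = ceil(sqrt(1096)) = 34.
Baby table (592^j mod 1097 for j=0..33):
  0:1  1:592  2:521  3:175  4:482  5:124  6:1006  7:978
  8:857  9:530  10:18  11:783  12:602  13:956  14:997  15:38
  16:556  17:52  18:68  19:764  20:324  21:930  22:963  23:753
  24:394  25:684  26:135  27:936  28:127  29:588  30:347  31:285
  32:879  33:390
Giant step factor: 592^(-34) ≡ 983 (mod 1097).
Scan 241·983^i mod 1097 for i = 0, 1, …:
  i=0: 241   i=1: 1048   i=2: 101   i=3: 553
  i=4: 584   i=5: 341   i=6: 618   i=7: 853
  i=8: 391   i=9: 403     …   i=28: 761
  i=29: 1006
Match at i=29, j=6: x = 29·34 + 6 = 992.

992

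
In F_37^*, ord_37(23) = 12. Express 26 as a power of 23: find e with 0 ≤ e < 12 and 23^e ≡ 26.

Successive powers of 23 modulo 37:
  23^0=1  23^1=23  23^2=11  23^3=31  23^4=10  23^5=8
  23^6=36  23^7=14  23^8=26
So 23^8 ≡ 26 (mod 37), giving e = 8.

8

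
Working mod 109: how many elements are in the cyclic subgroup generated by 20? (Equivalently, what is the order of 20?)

The order of 20 must divide p − 1 = 108 = 2^2 · 3^3.
Divisors: 1, 2, 3, 4, 6, 9, 12, 18, 27, 36, 54, 108.
Check each in increasing order: 20^1 ≡ 20;  20^2 ≡ 73;  20^3 ≡ 43;  20^4 ≡ 97;  20^6 ≡ 105;  20^9 ≡ 46;  20^12 ≡ 16;  20^18 ≡ 45;  20^27 ≡ 108;  20^36 ≡ 63;  20^54 ≡ 1.
Smallest exponent giving 1 is 54.

54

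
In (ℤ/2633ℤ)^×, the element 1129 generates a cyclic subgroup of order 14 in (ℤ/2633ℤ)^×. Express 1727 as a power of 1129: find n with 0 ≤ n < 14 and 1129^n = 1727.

Successive powers of 1129 modulo 2633:
  1129^0=1  1129^1=1129  1129^2=269  1129^3=906  1129^4=1270  1129^5=1478
  1129^6=1973  1129^7=2632  1129^8=1504  1129^9=2364  1129^10=1727
So 1129^10 ≡ 1727 (mod 2633), giving n = 10.

10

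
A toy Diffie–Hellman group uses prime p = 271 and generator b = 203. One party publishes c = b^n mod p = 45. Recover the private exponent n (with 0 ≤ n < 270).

32

Baby-step giant-step with m = ceil(sqrt(270)) = 17.
Baby table (203^j mod 271 for j=0..16):
  0:1  1:203  2:17  3:199  4:18  5:131  6:35  7:59
  8:53  9:190  10:88  11:249  12:141  13:168  14:229  15:146
  16:99
Giant step factor: 203^(-17) ≡ 208 (mod 271).
Scan 45·208^i mod 271 for i = 0, 1, …:
  i=0: 45   i=1: 146
Match at i=1, j=15: n = 1·17 + 15 = 32.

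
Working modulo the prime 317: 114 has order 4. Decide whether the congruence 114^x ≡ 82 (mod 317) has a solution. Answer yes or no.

⟨114⟩ has order 4; its elements mod 317 are {1, 114, 203, 316}.
82 is not in this set.

no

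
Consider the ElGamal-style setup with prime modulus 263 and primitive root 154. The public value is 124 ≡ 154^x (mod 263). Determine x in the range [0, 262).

162

Baby-step giant-step with m = ceil(sqrt(262)) = 17.
Baby table (154^j mod 263 for j=0..16):
  0:1  1:154  2:46  3:246  4:12  5:7  6:26  7:59
  8:144  9:84  10:49  11:182  12:150  13:219  14:62  15:80
  16:222
Giant step factor: 154^(-17) ≡ 131 (mod 263).
Scan 124·131^i mod 263 for i = 0, 1, …:
  i=0: 124   i=1: 201   i=2: 31   i=3: 116
  i=4: 205   i=5: 29   i=6: 117   i=7: 73
  i=8: 95   i=9: 84
Match at i=9, j=9: x = 9·17 + 9 = 162.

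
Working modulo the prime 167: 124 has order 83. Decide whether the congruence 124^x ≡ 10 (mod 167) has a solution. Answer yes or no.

10 ∈ ⟨124⟩ iff 10^83 ≡ 1 (mod 167), since |⟨124⟩| = 83.
10^83 mod 167 = 166.
Since 166 ≠ 1, 10 does not lie in the subgroup.

no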